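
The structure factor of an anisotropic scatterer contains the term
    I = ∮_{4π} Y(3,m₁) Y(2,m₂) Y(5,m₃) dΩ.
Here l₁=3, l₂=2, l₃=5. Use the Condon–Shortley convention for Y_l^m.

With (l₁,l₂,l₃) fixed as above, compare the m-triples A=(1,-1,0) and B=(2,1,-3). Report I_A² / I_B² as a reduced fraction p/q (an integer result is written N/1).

l's match ⇒ only the (l;m) 3-j factors differ between A and B.
A: triangle coeff Δ(3,2,5) = 1/2310; Σ_t [0,0]: t=0:+1/288 = 1/288; (3j)²=5/231 [(3 2 5; 1 -1 0)], sign=-1
B: triangle coeff Δ(3,2,5) = 1/2310; Σ_t [0,0]: t=0:+1/720 = 1/720; (3j)²=8/165 [(3 2 5; 2 1 -3)], sign=+1
I_A²/I_B² = (5/231)/(8/165) = 25/56

25/56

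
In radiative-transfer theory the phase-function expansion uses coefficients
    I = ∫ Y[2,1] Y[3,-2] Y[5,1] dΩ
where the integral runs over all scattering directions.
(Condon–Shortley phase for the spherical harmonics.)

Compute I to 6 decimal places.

-0.117387

Checks pass: Σm=0; 10 even; l₃=5∈[1,5].
(2·2+1)(2·3+1)(2·5+1) = 385
Δ: 0! 4! 6! / 11! → 1/2310
sum: t=0:+1/144 = 1/144
3j²(2 3 5; 0 0 0) = Δ·Π!·Σ² = 10/231  (sign -1)
sum: t=0:+1/720 = 1/720
3j²(2 3 5; 1 -2 1) = Δ·Π!·Σ² = 4/385  (sign +1)
combine: 4πI² = 385·10/231·4/385 = 40/231
take √, sign -1: I = -0.11738675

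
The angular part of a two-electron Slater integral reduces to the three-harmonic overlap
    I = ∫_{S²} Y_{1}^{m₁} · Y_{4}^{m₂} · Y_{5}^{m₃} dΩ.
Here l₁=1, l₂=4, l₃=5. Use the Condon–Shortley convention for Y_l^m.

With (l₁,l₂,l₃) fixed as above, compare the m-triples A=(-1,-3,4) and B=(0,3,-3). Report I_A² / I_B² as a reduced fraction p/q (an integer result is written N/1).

9/4

l's match ⇒ only the (l;m) 3-j factors differ between A and B.
A: triangle coeff Δ(1,4,5) = 1/495; Σ_t [0,0]: t=0:+1/10080 = 1/10080; (3j)²=4/55 [(1 4 5; -1 -3 4)], sign=-1
B: triangle coeff Δ(1,4,5) = 1/495; Σ_t [0,0]: t=0:+1/5040 = 1/5040; (3j)²=16/495 [(1 4 5; 0 3 -3)], sign=+1
I_A²/I_B² = (4/55)/(16/495) = 9/4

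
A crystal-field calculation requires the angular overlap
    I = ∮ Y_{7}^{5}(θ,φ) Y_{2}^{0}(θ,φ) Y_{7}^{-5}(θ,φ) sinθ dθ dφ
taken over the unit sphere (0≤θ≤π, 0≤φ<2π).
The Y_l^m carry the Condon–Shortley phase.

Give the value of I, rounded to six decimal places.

m-sum 0 ✓  L=16 even ✓  5≤7≤9 ✓
Π(2lᵢ+1) = 15×5×15 = 1125
triangle coeff Δ(7,2,7) = 1/185640
Σ_t [0,2]: t=0:+1/2419200 t=1:−1/518400 t=2:+1/2419200 = -1/907200
(3j)²=56/3315 [(7 2 7; 0 0 0)], sign=+1
Σ_t [0,2]: t=0:+1/29030400 t=1:−1/39916800 t=2:+1/1916006400 = 19/1916006400
(3j)²=361/185640 [(7 2 7; 5 0 -5)], sign=+1
⇒ 4πI² = 1805/48841
I = (+1)√(1805/48841/(4π)) = 0.05423022

0.054230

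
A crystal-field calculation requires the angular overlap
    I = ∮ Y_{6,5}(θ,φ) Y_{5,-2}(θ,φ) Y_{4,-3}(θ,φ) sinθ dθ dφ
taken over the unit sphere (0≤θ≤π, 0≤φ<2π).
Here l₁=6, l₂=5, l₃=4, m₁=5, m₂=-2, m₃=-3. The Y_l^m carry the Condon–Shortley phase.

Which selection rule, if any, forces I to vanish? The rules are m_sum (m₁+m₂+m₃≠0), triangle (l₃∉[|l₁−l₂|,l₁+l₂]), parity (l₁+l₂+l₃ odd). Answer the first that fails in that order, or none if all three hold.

parity

azimuthal sum: 5 − 2 − 3 = 0  ✓
1 ≤ 4 ≤ 11 (triangle on l)  ✓
L = 6 + 5 + 4 = 15 (odd)  ✗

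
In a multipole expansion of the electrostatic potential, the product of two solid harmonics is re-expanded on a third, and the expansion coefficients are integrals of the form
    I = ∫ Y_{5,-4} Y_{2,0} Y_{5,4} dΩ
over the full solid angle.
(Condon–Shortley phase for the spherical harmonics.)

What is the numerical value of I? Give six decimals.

-0.097044

Rules hold: Σm=0, L=12 even, 3≤5≤7.
N = 11·5·11 = 605
Δ = 2!·8!·2!/13! = 1/38610
Racah Σ t=0..2: t=0:+1/2880 t=1:−1/576 t=2:+1/2880 = -1/960
⇒ 3j(5 2 5; 0 0 0)² = 10/429, sgn +1
Racah Σ t=1..2: t=1:−1/40320 t=2:+1/20160 = 1/40320
⇒ 3j(5 2 5; -4 0 4)² = 6/715, sgn -1
4πI² = N·(3j₀)²·(3jₘ)² = 20/169
I = -1·√(0.118343/4π) = -0.09704356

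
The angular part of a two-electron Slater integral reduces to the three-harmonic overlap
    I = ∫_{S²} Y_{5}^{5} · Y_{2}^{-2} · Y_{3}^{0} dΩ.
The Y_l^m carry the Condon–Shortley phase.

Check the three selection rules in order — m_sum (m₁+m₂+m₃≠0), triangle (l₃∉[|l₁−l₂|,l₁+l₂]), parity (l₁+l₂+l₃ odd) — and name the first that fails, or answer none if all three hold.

m_sum

m₁+m₂+m₃ = 5 − 2 + 0 = 3  ✗
triangle: |5−2|=3 ≤ l₃=3 ≤ 5+2=7
parity: l₁+l₂+l₃ = 10 is even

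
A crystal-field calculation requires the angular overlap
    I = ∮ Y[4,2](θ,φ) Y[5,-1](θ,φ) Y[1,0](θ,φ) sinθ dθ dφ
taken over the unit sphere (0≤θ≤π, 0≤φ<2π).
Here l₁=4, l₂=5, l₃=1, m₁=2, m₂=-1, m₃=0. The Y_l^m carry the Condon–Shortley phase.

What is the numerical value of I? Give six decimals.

m-sum = 2 − 1 + 0 = 1 ≠ 0 ⇒ I = 0

0.000000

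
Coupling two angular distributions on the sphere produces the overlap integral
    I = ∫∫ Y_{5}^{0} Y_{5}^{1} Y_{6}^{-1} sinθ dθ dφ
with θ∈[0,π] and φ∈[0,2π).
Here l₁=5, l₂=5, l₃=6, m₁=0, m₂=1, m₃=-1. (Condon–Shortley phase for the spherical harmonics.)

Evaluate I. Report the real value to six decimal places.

m-sum 0 ✓  L=16 even ✓  0≤6≤10 ✓
Π(2lᵢ+1) = 11×11×13 = 1573
triangle coeff Δ(5,5,6) = 1/28588560
Σ_t [0,4]: t=0:+1/345600 t=1:−1/13824 t=2:+1/5184 t=3:−1/13824 t=4:+1/345600 = 7/129600
(3j)²=80/7293 [(5 5 6; 0 0 0)], sign=+1
Σ_t [0,4]: t=0:+1/2073600 t=1:−1/34560 t=2:+1/6912 t=3:−1/10368 t=4:+1/138240 = 7/259200
(3j)²=28/7293 [(5 5 6; 0 1 -1)], sign=-1
⇒ 4πI² = 2240/33813
I = (-1)√(2240/33813/(4π)) = -0.07260679

-0.072607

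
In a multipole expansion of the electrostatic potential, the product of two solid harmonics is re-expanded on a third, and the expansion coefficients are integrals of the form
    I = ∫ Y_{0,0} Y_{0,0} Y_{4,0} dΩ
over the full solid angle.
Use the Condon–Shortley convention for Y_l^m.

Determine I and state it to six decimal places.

0.000000

l₃=4 ∉ [0,0] — triangle fails ⇒ I = 0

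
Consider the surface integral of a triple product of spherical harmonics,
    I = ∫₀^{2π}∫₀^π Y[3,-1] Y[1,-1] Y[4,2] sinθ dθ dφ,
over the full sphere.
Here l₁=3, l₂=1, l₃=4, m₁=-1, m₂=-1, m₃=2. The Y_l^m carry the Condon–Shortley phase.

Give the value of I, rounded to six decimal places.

0.238414

Rules hold: Σm=0, L=8 even, 2≤4≤4.
N = 7·3·9 = 189
Δ = 0!·6!·2!/9! = 1/252
Racah Σ t=0..0: t=0:+1/36 = 1/36
⇒ 3j(3 1 4; 0 0 0)² = 4/63, sgn +1
Racah Σ t=0..0: t=0:+1/96 = 1/96
⇒ 3j(3 1 4; -1 -1 2)² = 5/84, sgn +1
4πI² = N·(3j₀)²·(3jₘ)² = 5/7
I = +1·√(0.714286/4π) = 0.23841361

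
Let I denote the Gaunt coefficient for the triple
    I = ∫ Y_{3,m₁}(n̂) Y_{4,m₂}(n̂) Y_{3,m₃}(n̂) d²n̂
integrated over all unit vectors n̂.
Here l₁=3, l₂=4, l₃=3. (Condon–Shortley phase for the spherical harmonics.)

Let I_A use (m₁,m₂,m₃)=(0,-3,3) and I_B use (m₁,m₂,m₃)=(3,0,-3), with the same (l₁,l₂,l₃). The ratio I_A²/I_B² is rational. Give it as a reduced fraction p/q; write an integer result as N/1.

Same 3,4,3: normalisation and zero-m 3j drop out of the ratio.
A: Δ: 4! 2! 4! / 11! → 1/34650; sum: t=1:−1/288 = -1/288; 3j²(3 4 3; 0 -3 3) = Δ·Π!·Σ² = 1/22  (sign -1)
B: Δ: 4! 2! 4! / 11! → 1/34650; sum: t=0:+1/1152 = 1/1152; 3j²(3 4 3; 3 0 -3) = Δ·Π!·Σ² = 1/154  (sign +1)
I_A²/I_B² = (1/22)/(1/154) = 7/1

7/1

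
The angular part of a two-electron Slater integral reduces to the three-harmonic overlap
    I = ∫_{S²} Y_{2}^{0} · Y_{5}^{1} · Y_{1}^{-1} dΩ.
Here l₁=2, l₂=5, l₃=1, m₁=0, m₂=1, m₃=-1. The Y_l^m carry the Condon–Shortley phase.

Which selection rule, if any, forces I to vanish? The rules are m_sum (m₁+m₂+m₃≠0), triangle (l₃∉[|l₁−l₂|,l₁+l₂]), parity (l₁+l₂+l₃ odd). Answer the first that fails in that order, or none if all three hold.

m₁+m₂+m₃ = 0 + 1 − 1 = 0  ✓
triangle: |2−5|=3 ≤ l₃=1 ≤ 2+5=7  ✗
parity: l₁+l₂+l₃ = 8 is even

triangle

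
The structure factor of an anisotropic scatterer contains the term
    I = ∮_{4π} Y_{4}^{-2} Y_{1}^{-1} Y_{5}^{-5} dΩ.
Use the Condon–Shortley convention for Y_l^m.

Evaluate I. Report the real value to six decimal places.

0.000000

-2 − 1 − 5 = -8 ≠ 0: azimuthal integral kills it; I = 0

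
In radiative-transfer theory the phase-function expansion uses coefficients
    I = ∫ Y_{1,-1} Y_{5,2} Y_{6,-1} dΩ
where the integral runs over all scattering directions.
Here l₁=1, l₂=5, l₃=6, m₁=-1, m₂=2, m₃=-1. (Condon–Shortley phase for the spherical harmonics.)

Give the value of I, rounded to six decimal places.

-0.129207

Rules hold: Σm=0, L=12 even, 4≤6≤6.
N = 3·11·13 = 429
Δ = 0!·2!·10!/13! = 1/858
Racah Σ t=0..0: t=0:+1/14400 = 1/14400
⇒ 3j(1 5 6; 0 0 0)² = 6/143, sgn +1
Racah Σ t=0..0: t=0:+1/60480 = 1/60480
⇒ 3j(1 5 6; -1 2 -1)² = 5/429, sgn -1
4πI² = N·(3j₀)²·(3jₘ)² = 30/143
I = -1·√(0.20979/4π) = -0.12920749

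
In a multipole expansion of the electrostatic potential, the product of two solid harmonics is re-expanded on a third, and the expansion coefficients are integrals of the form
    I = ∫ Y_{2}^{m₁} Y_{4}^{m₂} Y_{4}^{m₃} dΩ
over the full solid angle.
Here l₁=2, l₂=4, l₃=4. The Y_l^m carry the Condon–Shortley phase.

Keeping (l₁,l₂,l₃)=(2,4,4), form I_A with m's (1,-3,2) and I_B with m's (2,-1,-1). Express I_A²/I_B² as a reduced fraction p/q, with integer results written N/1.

7/8

Shared (l₁,l₂,l₃)=(2,4,4): N and (l;000)² cancel in I_A²/I_B².
A: Δ = 2!·2!·6!/11! = 1/13860; Racah Σ t=0..1: t=0:+1/240 t=1:−1/1440 = 1/288; ⇒ 3j(2 4 4; 1 -3 2)² = 5/132, sgn +1
B: Δ = 2!·2!·6!/11! = 1/13860; Racah Σ t=0..0: t=0:+1/144 = 1/144; ⇒ 3j(2 4 4; 2 -1 -1)² = 10/231, sgn -1
I_A²/I_B² = (5/132)/(10/231) = 7/8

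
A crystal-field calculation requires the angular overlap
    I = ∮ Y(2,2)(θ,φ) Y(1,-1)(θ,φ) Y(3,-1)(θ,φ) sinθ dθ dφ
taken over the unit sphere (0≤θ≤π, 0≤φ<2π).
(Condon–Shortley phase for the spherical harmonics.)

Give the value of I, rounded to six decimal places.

Checks pass: Σm=0; 6 even; l₃=3∈[1,3].
(2·2+1)(2·1+1)(2·3+1) = 105
Δ: 0! 4! 2! / 7! → 1/105
sum: t=0:+1/4 = 1/4
3j²(2 1 3; 0 0 0) = Δ·Π!·Σ² = 3/35  (sign -1)
sum: t=0:+1/48 = 1/48
3j²(2 1 3; 2 -1 -1) = Δ·Π!·Σ² = 1/105  (sign +1)
combine: 4πI² = 105·3/35·1/105 = 3/35
take √, sign -1: I = -0.08258890

-0.082589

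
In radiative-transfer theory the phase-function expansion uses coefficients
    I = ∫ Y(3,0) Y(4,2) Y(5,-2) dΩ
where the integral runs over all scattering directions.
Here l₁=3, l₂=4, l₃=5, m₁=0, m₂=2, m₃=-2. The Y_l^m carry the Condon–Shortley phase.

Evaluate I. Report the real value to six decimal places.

m-sum 0 ✓  L=12 even ✓  1≤5≤7 ✓
Π(2lᵢ+1) = 7×9×11 = 693
triangle coeff Δ(3,4,5) = 1/180180
Σ_t [0,2]: t=0:+1/576 t=1:−1/144 t=2:+1/576 = -1/288
(3j)²=20/1001 [(3 4 5; 0 0 0)], sign=+1
Σ_t [0,2]: t=0:+1/8640 t=1:−1/480 t=2:+1/576 = -1/4320
(3j)²=1/2145 [(3 4 5; 0 2 -2)], sign=+1
⇒ 4πI² = 12/1859
I = (+1)√(12/1859/(4π)) = 0.02266449

0.022664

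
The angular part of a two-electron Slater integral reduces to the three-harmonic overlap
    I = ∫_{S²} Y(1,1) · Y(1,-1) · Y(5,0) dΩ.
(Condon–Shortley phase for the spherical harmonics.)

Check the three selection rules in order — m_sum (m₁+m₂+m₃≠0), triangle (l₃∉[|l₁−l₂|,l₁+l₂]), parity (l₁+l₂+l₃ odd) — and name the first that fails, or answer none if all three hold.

m₁+m₂+m₃ = 1 − 1 + 0 = 0  ✓
triangle: |1−1|=0 ≤ l₃=5 ≤ 1+1=2  ✗
parity: l₁+l₂+l₃ = 7 is odd

triangle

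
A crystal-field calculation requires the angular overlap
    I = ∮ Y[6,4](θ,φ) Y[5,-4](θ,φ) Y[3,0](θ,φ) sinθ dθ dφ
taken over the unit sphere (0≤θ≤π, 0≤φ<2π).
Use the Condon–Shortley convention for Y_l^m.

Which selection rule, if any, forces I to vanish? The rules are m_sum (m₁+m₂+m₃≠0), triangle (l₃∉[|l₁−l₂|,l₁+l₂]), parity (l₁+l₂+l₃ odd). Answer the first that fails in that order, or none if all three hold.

none

azimuthal sum: 4 − 4 + 0 = 0  ✓
1 ≤ 3 ≤ 11 (triangle on l)  ✓
L = 6 + 5 + 3 = 14 (even)  ✓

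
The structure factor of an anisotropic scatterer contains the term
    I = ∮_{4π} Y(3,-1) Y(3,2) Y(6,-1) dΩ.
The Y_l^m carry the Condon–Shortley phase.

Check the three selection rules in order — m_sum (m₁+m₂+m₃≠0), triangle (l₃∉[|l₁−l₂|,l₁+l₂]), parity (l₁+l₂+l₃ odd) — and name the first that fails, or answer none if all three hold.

azimuthal sum: -1 + 2 − 1 = 0  ✓
0 ≤ 6 ≤ 6 (triangle on l)  ✓
L = 3 + 3 + 6 = 12 (even)  ✓

none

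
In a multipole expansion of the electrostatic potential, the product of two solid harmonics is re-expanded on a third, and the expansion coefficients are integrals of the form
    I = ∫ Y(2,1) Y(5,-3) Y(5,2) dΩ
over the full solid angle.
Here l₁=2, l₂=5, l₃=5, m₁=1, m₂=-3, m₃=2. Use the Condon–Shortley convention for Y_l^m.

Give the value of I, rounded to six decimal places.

-0.161739

Checks pass: Σm=0; 12 even; l₃=5∈[3,7].
(2·2+1)(2·5+1)(2·5+1) = 605
Δ: 2! 2! 8! / 13! → 1/38610
sum: t=0:+1/2880 t=1:−1/576 t=2:+1/2880 = -1/960
3j²(2 5 5; 0 0 0) = Δ·Π!·Σ² = 10/429  (sign +1)
sum: t=0:+1/2880 t=1:−1/10080 = 1/4032
3j²(2 5 5; 1 -3 2) = Δ·Π!·Σ² = 10/429  (sign -1)
combine: 4πI² = 605·10/429·10/429 = 500/1521
take √, sign -1: I = -0.16173926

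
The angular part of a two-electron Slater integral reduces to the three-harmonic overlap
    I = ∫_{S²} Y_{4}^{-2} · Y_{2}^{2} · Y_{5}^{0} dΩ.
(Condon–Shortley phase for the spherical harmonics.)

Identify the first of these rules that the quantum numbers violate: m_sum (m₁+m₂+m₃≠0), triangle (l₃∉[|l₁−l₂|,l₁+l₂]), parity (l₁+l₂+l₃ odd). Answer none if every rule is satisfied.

parity

azimuthal sum: -2 + 2 + 0 = 0  ✓
2 ≤ 5 ≤ 6 (triangle on l)  ✓
L = 4 + 2 + 5 = 11 (odd)  ✗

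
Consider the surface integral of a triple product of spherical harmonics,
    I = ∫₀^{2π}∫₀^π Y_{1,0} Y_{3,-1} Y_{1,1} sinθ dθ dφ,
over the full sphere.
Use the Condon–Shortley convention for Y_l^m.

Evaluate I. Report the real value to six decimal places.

triangle: need 2≤l₃≤4, have 1; I=0

0.000000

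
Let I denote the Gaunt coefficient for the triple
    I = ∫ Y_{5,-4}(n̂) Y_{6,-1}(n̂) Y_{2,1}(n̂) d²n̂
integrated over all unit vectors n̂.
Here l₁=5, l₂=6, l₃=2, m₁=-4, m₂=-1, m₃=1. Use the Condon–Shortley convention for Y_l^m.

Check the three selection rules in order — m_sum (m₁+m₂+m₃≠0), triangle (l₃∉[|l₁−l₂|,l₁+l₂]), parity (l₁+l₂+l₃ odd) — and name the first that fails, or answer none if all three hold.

m_sum

Σmᵢ = -4  ✗
l₃∈[|l₁−l₂|,l₁+l₂]=[1,11], have l₃=2
Σlᵢ = 13 ⇒ odd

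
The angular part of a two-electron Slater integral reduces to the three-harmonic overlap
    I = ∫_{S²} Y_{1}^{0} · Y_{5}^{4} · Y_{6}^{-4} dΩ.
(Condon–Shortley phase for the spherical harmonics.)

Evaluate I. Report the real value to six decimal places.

m-sum 0 ✓  L=12 even ✓  4≤6≤6 ✓
Π(2lᵢ+1) = 3×11×13 = 429
triangle coeff Δ(1,5,6) = 1/858
Σ_t [0,0]: t=0:+1/14400 = 1/14400
(3j)²=6/143 [(1 5 6; 0 0 0)], sign=+1
Σ_t [0,0]: t=0:+1/362880 = 1/362880
(3j)²=10/429 [(1 5 6; 0 4 -4)], sign=+1
⇒ 4πI² = 60/143
I = (+1)√(60/143/(4π)) = 0.18272698

0.182727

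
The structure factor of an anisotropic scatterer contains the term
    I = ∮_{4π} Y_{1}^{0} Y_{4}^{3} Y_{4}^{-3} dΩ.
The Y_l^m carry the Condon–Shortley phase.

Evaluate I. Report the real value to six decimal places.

0.000000

l₁+l₂+l₃=9 is odd: 3j(l;000)=0 ⇒ I=0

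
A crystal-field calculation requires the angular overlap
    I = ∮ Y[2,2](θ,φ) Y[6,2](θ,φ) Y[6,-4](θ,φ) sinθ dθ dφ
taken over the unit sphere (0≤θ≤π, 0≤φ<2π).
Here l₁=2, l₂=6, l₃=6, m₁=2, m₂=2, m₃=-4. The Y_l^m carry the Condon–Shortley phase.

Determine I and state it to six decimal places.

-0.153870

Checks pass: Σm=0; 14 even; l₃=6∈[4,8].
(2·2+1)(2·6+1)(2·6+1) = 845
Δ: 2! 2! 10! / 15! → 1/90090
sum: t=0:+1/69120 t=1:−1/14400 t=2:+1/69120 = -7/172800
3j²(2 6 6; 0 0 0) = Δ·Π!·Σ² = 14/715  (sign -1)
sum: t=0:+1/322560 = 1/322560
3j²(2 6 6; 2 2 -4) = Δ·Π!·Σ² = 18/1001  (sign +1)
combine: 4πI² = 845·14/715·18/1001 = 36/121
take √, sign -1: I = -0.15386989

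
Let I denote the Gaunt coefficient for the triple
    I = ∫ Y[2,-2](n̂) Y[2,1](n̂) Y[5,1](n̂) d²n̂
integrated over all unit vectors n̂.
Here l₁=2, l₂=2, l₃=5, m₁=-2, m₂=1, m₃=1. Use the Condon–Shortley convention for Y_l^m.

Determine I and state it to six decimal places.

l₃=5 ∉ [0,4] — triangle fails ⇒ I = 0

0.000000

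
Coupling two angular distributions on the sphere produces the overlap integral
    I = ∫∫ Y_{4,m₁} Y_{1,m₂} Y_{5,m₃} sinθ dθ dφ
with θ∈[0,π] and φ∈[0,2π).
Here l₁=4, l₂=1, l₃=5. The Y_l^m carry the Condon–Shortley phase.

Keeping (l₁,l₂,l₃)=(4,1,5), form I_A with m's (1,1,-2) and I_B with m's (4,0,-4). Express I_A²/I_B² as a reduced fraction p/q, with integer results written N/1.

Shared (l₁,l₂,l₃)=(4,1,5): N and (l;000)² cancel in I_A²/I_B².
A: Δ = 0!·8!·2!/11! = 1/495; Racah Σ t=0..0: t=0:+1/1440 = 1/1440; ⇒ 3j(4 1 5; 1 1 -2)² = 7/165, sgn -1
B: Δ = 0!·8!·2!/11! = 1/495; Racah Σ t=0..0: t=0:+1/40320 = 1/40320; ⇒ 3j(4 1 5; 4 0 -4)² = 1/55, sgn -1
I_A²/I_B² = (7/165)/(1/55) = 7/3

7/3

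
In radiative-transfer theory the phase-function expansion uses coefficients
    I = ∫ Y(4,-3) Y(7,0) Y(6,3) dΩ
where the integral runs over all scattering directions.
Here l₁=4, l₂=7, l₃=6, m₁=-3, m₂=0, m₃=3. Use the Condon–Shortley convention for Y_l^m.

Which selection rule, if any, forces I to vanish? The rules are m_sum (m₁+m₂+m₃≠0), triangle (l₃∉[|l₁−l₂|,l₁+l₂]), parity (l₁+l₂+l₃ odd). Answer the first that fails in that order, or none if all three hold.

parity

azimuthal sum: -3 + 0 + 3 = 0  ✓
3 ≤ 6 ≤ 11 (triangle on l)  ✓
L = 4 + 7 + 6 = 17 (odd)  ✗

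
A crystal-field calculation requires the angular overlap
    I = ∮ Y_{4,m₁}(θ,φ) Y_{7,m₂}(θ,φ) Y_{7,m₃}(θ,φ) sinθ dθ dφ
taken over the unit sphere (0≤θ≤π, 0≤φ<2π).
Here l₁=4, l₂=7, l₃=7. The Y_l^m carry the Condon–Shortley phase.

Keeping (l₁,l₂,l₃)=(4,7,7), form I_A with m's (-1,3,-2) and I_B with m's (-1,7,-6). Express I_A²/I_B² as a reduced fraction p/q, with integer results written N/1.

Same 4,7,7: normalisation and zero-m 3j drop out of the ratio.
A: Δ: 4! 4! 10! / 19! → 1/58198140; sum: t=1:−1/52254720 t=2:+1/1935360 t=3:−1/725760 t=4:+1/2488320 = -5/10450944; 3j²(4 7 7; -1 3 -2) = Δ·Π!·Σ² = 31250/2909907  (sign +1)
B: Δ: 4! 4! 10! / 19! → 1/58198140; sum: t=4:+1/522547200 = 1/522547200; 3j²(4 7 7; -1 7 -6) = Δ·Π!·Σ² = 143/5814  (sign -1)
I_A²/I_B² = (31250/2909907)/(143/5814) = 62500/143143

62500/143143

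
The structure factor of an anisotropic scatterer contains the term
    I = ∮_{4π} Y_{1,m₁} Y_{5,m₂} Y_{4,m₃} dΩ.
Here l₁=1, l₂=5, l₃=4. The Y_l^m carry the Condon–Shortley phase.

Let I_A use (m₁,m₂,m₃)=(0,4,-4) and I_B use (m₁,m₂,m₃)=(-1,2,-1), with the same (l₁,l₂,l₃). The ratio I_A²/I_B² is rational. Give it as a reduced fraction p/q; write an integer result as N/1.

Shared (l₁,l₂,l₃)=(1,5,4): N and (l;000)² cancel in I_A²/I_B².
A: Δ = 2!·0!·8!/11! = 1/495; Racah Σ t=1..1: t=1:−1/40320 = -1/40320; ⇒ 3j(1 5 4; 0 4 -4)² = 1/55, sgn -1
B: Δ = 2!·0!·8!/11! = 1/495; Racah Σ t=2..2: t=2:+1/1440 = 1/1440; ⇒ 3j(1 5 4; -1 2 -1)² = 7/165, sgn -1
I_A²/I_B² = (1/55)/(7/165) = 3/7

3/7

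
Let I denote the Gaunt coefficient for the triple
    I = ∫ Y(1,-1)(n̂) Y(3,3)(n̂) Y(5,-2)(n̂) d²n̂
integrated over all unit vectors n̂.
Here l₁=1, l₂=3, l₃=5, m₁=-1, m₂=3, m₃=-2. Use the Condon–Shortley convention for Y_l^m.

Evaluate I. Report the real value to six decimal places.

triangle: need 2≤l₃≤4, have 5; I=0

0.000000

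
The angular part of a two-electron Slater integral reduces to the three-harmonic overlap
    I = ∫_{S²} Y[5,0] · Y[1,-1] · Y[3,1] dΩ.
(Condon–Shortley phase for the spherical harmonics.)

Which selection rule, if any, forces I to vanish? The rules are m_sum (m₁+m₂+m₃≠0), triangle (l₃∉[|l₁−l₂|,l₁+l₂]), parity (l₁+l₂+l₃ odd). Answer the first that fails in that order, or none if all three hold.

triangle

Σmᵢ = 0  ✓
l₃∈[|l₁−l₂|,l₁+l₂]=[4,6], have l₃=3  ✗
Σlᵢ = 9 ⇒ odd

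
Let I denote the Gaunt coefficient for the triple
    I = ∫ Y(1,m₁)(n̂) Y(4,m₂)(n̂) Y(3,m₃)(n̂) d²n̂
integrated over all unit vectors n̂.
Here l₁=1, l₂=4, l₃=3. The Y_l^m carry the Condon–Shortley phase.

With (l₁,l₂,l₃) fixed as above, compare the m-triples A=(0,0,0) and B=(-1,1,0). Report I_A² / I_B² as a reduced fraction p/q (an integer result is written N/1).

l's match ⇒ only the (l;m) 3-j factors differ between A and B.
A: triangle coeff Δ(1,4,3) = 1/252; Σ_t [1,1]: t=1:−1/36 = -1/36; (3j)²=4/63 [(1 4 3; 0 0 0)], sign=+1
B: triangle coeff Δ(1,4,3) = 1/252; Σ_t [2,2]: t=2:+1/72 = 1/72; (3j)²=5/126 [(1 4 3; -1 1 0)], sign=-1
I_A²/I_B² = (4/63)/(5/126) = 8/5

8/5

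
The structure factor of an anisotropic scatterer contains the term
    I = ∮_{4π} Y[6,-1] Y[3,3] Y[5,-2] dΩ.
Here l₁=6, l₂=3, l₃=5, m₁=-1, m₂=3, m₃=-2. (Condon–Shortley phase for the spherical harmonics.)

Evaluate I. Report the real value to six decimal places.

0.145631

Rules hold: Σm=0, L=14 even, 3≤5≤9.
N = 13·7·11 = 1001
Δ = 4!·8!·2!/15! = 1/675675
Racah Σ t=1..3: t=1:−1/8640 t=2:+1/2304 t=3:−1/8640 = 7/34560
⇒ 3j(6 3 5; 0 0 0)² = 7/429, sgn -1
Racah Σ t=4..4: t=4:+1/34560 = 1/34560
⇒ 3j(6 3 5; -1 3 -2)² = 7/429, sgn -1
4πI² = N·(3j₀)²·(3jₘ)² = 343/1287
I = +1·√(0.266511/4π) = 0.14563067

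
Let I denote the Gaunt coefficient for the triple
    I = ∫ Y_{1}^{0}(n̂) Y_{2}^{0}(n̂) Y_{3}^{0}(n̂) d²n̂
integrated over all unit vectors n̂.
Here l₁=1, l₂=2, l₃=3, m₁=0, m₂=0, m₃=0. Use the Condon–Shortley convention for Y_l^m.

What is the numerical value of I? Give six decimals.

m-sum 0 ✓  L=6 even ✓  1≤3≤3 ✓
Π(2lᵢ+1) = 3×5×7 = 105
triangle coeff Δ(1,2,3) = 1/105
Σ_t [0,0]: t=0:+1/4 = 1/4
(3j)²=3/35 [(1 2 3; 0 0 0)], sign=-1
(m-triple is (0,0,0) — same symbol as above.)
⇒ 4πI² = 27/35
I = (+1)√(27/35/(4π)) = 0.24776670

0.247767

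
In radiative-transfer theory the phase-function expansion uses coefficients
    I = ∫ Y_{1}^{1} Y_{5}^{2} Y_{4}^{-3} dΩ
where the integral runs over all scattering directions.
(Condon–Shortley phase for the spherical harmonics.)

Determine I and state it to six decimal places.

m-sum 0 ✓  L=10 even ✓  4≤4≤6 ✓
Π(2lᵢ+1) = 3×11×9 = 297
triangle coeff Δ(1,5,4) = 1/495
Σ_t [1,1]: t=1:−1/576 = -1/576
(3j)²=5/99 [(1 5 4; 0 0 0)], sign=-1
Σ_t [0,0]: t=0:+1/10080 = 1/10080
(3j)²=1/165 [(1 5 4; 1 2 -3)], sign=-1
⇒ 4πI² = 1/11
I = (+1)√(1/11/(4π)) = 0.08505478

0.085055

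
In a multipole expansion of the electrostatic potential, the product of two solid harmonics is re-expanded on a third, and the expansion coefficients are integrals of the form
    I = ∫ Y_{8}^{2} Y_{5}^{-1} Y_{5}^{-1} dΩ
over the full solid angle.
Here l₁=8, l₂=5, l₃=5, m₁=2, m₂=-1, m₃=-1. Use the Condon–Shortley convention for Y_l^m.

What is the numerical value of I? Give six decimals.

0.137653

m-sum 0 ✓  L=18 even ✓  3≤5≤13 ✓
Π(2lᵢ+1) = 17×11×11 = 2057
triangle coeff Δ(8,5,5) = 1/37413090
Σ_t [3,5]: t=3:−1/1036800 t=4:+1/331776 t=5:−1/1036800 = 1/921600
(3j)²=490/46189 [(8 5 5; 0 0 0)], sign=-1
Σ_t [2,4]: t=2:+1/1658880 t=3:−1/518400 t=4:+1/1658880 = -1/1382400
(3j)²=504/46189 [(8 5 5; 2 -1 -1)], sign=-1
⇒ 4πI² = 246960/1037153
I = (+1)√(246960/1037153/(4π)) = 0.13765341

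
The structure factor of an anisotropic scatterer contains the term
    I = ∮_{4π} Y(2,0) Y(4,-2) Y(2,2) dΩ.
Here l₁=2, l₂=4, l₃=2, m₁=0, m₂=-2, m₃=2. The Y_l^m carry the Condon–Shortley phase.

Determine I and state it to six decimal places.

Checks pass: Σm=0; 8 even; l₃=2∈[2,6].
(2·2+1)(2·4+1)(2·2+1) = 225
Δ: 4! 0! 4! / 9! → 1/630
sum: t=2:+1/16 = 1/16
3j²(2 4 2; 0 0 0) = Δ·Π!·Σ² = 2/35  (sign +1)
sum: t=2:+1/96 = 1/96
3j²(2 4 2; 0 -2 2) = Δ·Π!·Σ² = 1/42  (sign +1)
combine: 4πI² = 225·2/35·1/42 = 15/49
take √, sign +1: I = 0.15607835

0.156078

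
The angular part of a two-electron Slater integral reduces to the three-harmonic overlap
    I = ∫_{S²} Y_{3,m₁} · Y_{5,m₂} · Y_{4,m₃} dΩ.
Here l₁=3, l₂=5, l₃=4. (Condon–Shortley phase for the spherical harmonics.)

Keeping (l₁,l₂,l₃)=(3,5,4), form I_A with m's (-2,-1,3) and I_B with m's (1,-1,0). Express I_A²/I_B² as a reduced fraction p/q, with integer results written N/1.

7/2

Shared (l₁,l₂,l₃)=(3,5,4): N and (l;000)² cancel in I_A²/I_B².
A: Δ = 4!·2!·6!/13! = 1/180180; Racah Σ t=3..4: t=3:−1/1440 t=4:+1/17280 = -11/17280; ⇒ 3j(3 5 4; -2 -1 3)² = 11/468, sgn +1
B: Δ = 4!·2!·6!/13! = 1/180180; Racah Σ t=0..2: t=0:+1/2304 t=1:−1/216 t=2:+1/384 = -11/6912; ⇒ 3j(3 5 4; 1 -1 0)² = 11/1638, sgn -1
I_A²/I_B² = (11/468)/(11/1638) = 7/2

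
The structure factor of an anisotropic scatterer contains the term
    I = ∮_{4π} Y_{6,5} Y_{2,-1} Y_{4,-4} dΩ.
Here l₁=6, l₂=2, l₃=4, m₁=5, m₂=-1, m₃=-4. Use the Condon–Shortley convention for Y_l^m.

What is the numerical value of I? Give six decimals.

-0.204295

Checks pass: Σm=0; 12 even; l₃=4∈[4,8].
(2·6+1)(2·2+1)(2·4+1) = 585
Δ: 4! 8! 0! / 13! → 1/6435
sum: t=2:+1/2304 = 1/2304
3j²(6 2 4; 0 0 0) = Δ·Π!·Σ² = 5/143  (sign +1)
sum: t=1:−1/241920 = -1/241920
3j²(6 2 4; 5 -1 -4) = Δ·Π!·Σ² = 1/39  (sign -1)
combine: 4πI² = 585·5/143·1/39 = 75/143
take √, sign -1: I = -0.20429497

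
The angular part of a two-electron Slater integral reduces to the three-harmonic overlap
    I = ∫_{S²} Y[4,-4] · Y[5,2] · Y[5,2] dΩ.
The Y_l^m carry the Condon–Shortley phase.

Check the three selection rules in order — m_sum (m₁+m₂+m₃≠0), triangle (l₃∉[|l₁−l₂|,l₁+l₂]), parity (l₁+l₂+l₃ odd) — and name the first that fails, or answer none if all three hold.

Σmᵢ = 0  ✓
l₃∈[|l₁−l₂|,l₁+l₂]=[1,9], have l₃=5  ✓
Σlᵢ = 14 ⇒ even  ✓

none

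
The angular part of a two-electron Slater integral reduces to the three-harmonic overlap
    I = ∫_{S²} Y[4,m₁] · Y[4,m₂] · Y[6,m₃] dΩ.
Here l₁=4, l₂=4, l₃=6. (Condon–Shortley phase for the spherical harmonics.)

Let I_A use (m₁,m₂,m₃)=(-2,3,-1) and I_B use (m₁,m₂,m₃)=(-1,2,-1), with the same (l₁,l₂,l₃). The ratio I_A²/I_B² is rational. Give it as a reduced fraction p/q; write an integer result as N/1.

169/63

Same 4,4,6: normalisation and zero-m 3j drop out of the ratio.
A: Δ: 2! 6! 6! / 15! → 1/1261260; sum: t=1:−1/86400 t=2:+1/11520 = 13/172800; 3j²(4 4 6; -2 3 -1) = Δ·Π!·Σ² = 13/660  (sign -1)
B: Δ: 2! 6! 6! / 15! → 1/1261260; sum: t=0:+1/172800 t=1:−1/5760 t=2:+1/3456 = 7/57600; 3j²(4 4 6; -1 2 -1) = Δ·Π!·Σ² = 21/2860  (sign -1)
I_A²/I_B² = (13/660)/(21/2860) = 169/63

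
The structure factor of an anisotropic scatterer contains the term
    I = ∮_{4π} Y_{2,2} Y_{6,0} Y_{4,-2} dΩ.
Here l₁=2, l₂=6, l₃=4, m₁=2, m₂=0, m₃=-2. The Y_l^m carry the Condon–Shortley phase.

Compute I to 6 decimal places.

0.061597

Checks pass: Σm=0; 12 even; l₃=4∈[4,8].
(2·2+1)(2·6+1)(2·4+1) = 585
Δ: 4! 0! 8! / 13! → 1/6435
sum: t=2:+1/2304 = 1/2304
3j²(2 6 4; 0 0 0) = Δ·Π!·Σ² = 5/143  (sign +1)
sum: t=0:+1/34560 = 1/34560
3j²(2 6 4; 2 0 -2) = Δ·Π!·Σ² = 1/429  (sign +1)
combine: 4πI² = 585·5/143·1/429 = 75/1573
take √, sign +1: I = 0.06159725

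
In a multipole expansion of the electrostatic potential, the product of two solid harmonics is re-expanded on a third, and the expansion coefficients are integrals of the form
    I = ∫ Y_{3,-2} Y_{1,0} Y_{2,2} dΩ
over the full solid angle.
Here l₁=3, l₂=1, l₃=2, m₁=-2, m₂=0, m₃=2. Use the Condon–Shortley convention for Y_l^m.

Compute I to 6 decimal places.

0.184674

m-sum 0 ✓  L=6 even ✓  2≤2≤4 ✓
Π(2lᵢ+1) = 7×3×5 = 105
triangle coeff Δ(3,1,2) = 1/105
Σ_t [1,1]: t=1:−1/4 = -1/4
(3j)²=3/35 [(3 1 2; 0 0 0)], sign=-1
Σ_t [1,1]: t=1:−1/24 = -1/24
(3j)²=1/21 [(3 1 2; -2 0 2)], sign=-1
⇒ 4πI² = 3/7
I = (+1)√(3/7/(4π)) = 0.18467439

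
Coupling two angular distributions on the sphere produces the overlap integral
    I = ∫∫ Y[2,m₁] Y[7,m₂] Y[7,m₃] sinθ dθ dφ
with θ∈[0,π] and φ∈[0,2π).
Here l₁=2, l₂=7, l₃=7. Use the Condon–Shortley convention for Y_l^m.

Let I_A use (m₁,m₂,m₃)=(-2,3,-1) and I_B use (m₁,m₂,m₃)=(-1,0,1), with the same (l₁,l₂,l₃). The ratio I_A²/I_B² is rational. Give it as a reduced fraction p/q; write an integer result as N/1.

675/14

Same 2,7,7: normalisation and zero-m 3j drop out of the ratio.
A: Δ: 2! 2! 12! / 17! → 1/185640; sum: t=2:+1/3870720 = 1/3870720; 3j²(2 7 7; -2 3 -1) = Δ·Π!·Σ² = 135/6188  (sign +1)
B: Δ: 2! 2! 12! / 17! → 1/185640; sum: t=1:−1/1036800 t=2:+1/1209600 = -1/7257600; 3j²(2 7 7; -1 0 1) = Δ·Π!·Σ² = 1/2210  (sign -1)
I_A²/I_B² = (135/6188)/(1/2210) = 675/14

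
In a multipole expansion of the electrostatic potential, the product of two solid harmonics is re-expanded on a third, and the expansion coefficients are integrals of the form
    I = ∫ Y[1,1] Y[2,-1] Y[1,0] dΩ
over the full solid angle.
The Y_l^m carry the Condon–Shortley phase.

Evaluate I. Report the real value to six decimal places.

Rules hold: Σm=0, L=4 even, 1≤1≤3.
N = 3·5·3 = 45
Δ = 2!·0!·2!/5! = 1/30
Racah Σ t=1..1: t=1:−1/1 = -1/1
⇒ 3j(1 2 1; 0 0 0)² = 2/15, sgn +1
Racah Σ t=0..0: t=0:+1/2 = 1/2
⇒ 3j(1 2 1; 1 -1 0)² = 1/10, sgn -1
4πI² = N·(3j₀)²·(3jₘ)² = 3/5
I = -1·√(0.6/4π) = -0.21850969

-0.218510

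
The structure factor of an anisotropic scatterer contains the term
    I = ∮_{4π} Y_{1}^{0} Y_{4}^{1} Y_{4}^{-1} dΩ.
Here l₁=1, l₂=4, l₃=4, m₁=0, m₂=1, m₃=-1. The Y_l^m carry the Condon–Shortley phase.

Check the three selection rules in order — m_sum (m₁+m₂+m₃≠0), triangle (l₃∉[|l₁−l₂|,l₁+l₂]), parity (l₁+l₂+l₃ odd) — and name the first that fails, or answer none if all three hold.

parity

m₁+m₂+m₃ = 0 + 1 − 1 = 0  ✓
triangle: |1−4|=3 ≤ l₃=4 ≤ 1+4=5  ✓
parity: l₁+l₂+l₃ = 9 is odd  ✗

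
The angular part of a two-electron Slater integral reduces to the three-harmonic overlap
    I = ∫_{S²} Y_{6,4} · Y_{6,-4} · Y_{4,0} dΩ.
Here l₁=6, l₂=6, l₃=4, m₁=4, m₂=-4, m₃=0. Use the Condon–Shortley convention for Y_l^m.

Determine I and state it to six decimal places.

-0.144819

Rules hold: Σm=0, L=16 even, 0≤4≤12.
N = 13·13·9 = 1521
Δ = 8!·4!·4!/17! = 1/15315300
Racah Σ t=2..6: t=2:+1/829440 t=3:−1/25920 t=4:+1/9216 t=5:−1/25920 t=6:+1/829440 = 7/207360
⇒ 3j(6 6 4; 0 0 0)² = 28/2431, sgn +1
Racah Σ t=0..2: t=0:+1/645120 t=1:−1/181440 t=2:+1/829440 = -1/362880
⇒ 3j(6 6 4; 4 -4 0)² = 256/17017, sgn -1
4πI² = N·(3j₀)²·(3jₘ)² = 9216/34969
I = -1·√(0.263548/4π) = -0.14481872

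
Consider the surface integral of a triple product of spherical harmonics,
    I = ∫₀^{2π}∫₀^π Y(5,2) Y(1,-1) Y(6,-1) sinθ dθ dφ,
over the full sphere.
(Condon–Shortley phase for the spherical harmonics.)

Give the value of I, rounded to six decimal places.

-0.129207

Checks pass: Σm=0; 12 even; l₃=6∈[4,6].
(2·5+1)(2·1+1)(2·6+1) = 429
Δ: 0! 10! 2! / 13! → 1/858
sum: t=0:+1/14400 = 1/14400
3j²(5 1 6; 0 0 0) = Δ·Π!·Σ² = 6/143  (sign +1)
sum: t=0:+1/60480 = 1/60480
3j²(5 1 6; 2 -1 -1) = Δ·Π!·Σ² = 5/429  (sign -1)
combine: 4πI² = 429·6/143·5/429 = 30/143
take √, sign -1: I = -0.12920749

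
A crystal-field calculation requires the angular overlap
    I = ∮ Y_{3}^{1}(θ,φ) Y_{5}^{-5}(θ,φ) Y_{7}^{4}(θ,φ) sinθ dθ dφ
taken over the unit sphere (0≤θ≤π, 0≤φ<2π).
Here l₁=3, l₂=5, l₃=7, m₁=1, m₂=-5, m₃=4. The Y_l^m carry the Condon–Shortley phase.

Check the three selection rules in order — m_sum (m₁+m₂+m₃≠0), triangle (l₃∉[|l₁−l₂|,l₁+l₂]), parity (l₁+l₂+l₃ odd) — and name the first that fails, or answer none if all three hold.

azimuthal sum: 1 − 5 + 4 = 0  ✓
2 ≤ 7 ≤ 8 (triangle on l)  ✓
L = 3 + 5 + 7 = 15 (odd)  ✗

parity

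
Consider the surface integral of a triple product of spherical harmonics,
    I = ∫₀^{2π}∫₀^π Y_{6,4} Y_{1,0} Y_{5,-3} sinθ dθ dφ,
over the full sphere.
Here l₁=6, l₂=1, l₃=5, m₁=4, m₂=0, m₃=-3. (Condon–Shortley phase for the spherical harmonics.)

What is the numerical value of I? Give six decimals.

4 + 0 − 3 = 1 ≠ 0: azimuthal integral kills it; I = 0

0.000000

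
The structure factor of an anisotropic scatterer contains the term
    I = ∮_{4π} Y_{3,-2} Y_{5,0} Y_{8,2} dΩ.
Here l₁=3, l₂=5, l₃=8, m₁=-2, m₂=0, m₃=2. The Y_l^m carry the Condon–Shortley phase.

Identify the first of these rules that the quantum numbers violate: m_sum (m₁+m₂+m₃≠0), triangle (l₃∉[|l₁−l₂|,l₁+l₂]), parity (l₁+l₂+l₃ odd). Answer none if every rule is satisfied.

m₁+m₂+m₃ = -2 + 0 + 2 = 0  ✓
triangle: |3−5|=2 ≤ l₃=8 ≤ 3+5=8  ✓
parity: l₁+l₂+l₃ = 16 is even  ✓

none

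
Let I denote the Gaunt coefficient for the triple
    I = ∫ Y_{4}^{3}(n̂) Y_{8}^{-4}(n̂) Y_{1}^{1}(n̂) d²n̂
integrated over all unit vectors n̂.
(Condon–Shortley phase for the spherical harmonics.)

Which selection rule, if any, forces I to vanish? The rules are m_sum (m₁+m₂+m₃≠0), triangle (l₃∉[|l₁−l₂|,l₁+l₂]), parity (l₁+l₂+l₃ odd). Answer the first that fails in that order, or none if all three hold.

Σmᵢ = 0  ✓
l₃∈[|l₁−l₂|,l₁+l₂]=[4,12], have l₃=1  ✗
Σlᵢ = 13 ⇒ odd

triangle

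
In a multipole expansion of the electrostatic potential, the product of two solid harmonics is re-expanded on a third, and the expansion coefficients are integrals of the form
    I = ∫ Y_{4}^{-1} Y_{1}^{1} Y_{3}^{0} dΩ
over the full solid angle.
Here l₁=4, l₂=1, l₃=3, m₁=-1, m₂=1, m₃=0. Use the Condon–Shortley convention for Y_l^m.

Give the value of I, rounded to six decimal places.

Rules hold: Σm=0, L=8 even, 3≤3≤5.
N = 9·3·7 = 189
Δ = 2!·6!·0!/9! = 1/252
Racah Σ t=1..1: t=1:−1/36 = -1/36
⇒ 3j(4 1 3; 0 0 0)² = 4/63, sgn +1
Racah Σ t=2..2: t=2:+1/72 = 1/72
⇒ 3j(4 1 3; -1 1 0)² = 5/126, sgn -1
4πI² = N·(3j₀)²·(3jₘ)² = 10/21
I = -1·√(0.47619/4π) = -0.19466390

-0.194664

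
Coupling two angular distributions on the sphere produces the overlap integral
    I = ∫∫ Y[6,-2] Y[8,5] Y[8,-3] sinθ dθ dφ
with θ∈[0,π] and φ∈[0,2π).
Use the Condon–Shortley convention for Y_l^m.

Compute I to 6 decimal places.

Rules hold: Σm=0, L=22 even, 2≤8≤14.
N = 13·17·17 = 3757
Δ = 6!·6!·10!/23! = 1/13742520792
Racah Σ t=0..6: t=0:+1/41803776000 t=1:−1/435456000 t=2:+1/39813120 t=3:−1/18662400 t=4:+1/39813120 t=5:−1/435456000 t=6:+1/41803776000 = -11/1393459200
⇒ 3j(6 8 8; 0 0 0)² = 600/96577, sgn -1
Racah Σ t=3..6: t=3:−1/15676416000 t=4:+1/836075520 t=5:−1/348364800 t=6:+1/1045094400 = -7/8957952000
⇒ 3j(6 8 8; -2 5 -3)² = 343/44574, sgn +1
4πI² = N·(3j₀)²·(3jₘ)² = 34300/190969
I = -1·√(0.17961/4π) = -0.11955306

-0.119553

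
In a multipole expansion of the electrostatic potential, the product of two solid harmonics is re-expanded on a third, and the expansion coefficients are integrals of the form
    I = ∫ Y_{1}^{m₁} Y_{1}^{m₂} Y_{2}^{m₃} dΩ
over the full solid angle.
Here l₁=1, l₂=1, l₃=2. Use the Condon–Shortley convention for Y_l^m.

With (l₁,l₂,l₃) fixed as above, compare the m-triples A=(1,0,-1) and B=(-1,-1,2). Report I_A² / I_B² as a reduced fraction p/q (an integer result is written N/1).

1/2

Shared (l₁,l₂,l₃)=(1,1,2): N and (l;000)² cancel in I_A²/I_B².
A: Δ = 0!·2!·2!/5! = 1/30; Racah Σ t=0..0: t=0:+1/2 = 1/2; ⇒ 3j(1 1 2; 1 0 -1)² = 1/10, sgn -1
B: Δ = 0!·2!·2!/5! = 1/30; Racah Σ t=0..0: t=0:+1/4 = 1/4; ⇒ 3j(1 1 2; -1 -1 2)² = 1/5, sgn +1
I_A²/I_B² = (1/10)/(1/5) = 1/2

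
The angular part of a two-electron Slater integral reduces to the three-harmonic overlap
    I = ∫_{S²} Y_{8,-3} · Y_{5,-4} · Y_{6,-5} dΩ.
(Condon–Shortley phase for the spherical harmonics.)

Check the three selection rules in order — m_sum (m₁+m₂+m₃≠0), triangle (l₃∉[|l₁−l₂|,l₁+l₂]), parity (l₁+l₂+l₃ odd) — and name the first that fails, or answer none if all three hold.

azimuthal sum: -3 − 4 − 5 = -12  ✗
3 ≤ 6 ≤ 13 (triangle on l)
L = 8 + 5 + 6 = 19 (odd)

m_sum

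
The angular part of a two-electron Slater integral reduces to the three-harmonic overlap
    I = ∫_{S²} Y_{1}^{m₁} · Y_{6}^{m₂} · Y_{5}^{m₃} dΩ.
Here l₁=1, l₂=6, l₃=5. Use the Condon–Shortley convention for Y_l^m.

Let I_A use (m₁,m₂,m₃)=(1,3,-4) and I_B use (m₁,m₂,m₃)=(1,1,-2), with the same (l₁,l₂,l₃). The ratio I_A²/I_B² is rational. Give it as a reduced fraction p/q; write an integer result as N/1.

Shared (l₁,l₂,l₃)=(1,6,5): N and (l;000)² cancel in I_A²/I_B².
A: Δ = 2!·0!·10!/13! = 1/858; Racah Σ t=0..0: t=0:+1/725760 = 1/725760; ⇒ 3j(1 6 5; 1 3 -4)² = 1/286, sgn -1
B: Δ = 2!·0!·10!/13! = 1/858; Racah Σ t=0..0: t=0:+1/60480 = 1/60480; ⇒ 3j(1 6 5; 1 1 -2)² = 5/429, sgn -1
I_A²/I_B² = (1/286)/(5/429) = 3/10

3/10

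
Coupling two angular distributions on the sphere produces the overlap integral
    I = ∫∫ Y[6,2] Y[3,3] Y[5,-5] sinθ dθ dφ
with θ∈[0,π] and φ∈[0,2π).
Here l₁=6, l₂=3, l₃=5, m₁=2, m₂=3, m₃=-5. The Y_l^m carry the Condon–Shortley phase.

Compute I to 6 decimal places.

m-sum 0 ✓  L=14 even ✓  3≤5≤9 ✓
Π(2lᵢ+1) = 13×7×11 = 1001
triangle coeff Δ(6,3,5) = 1/675675
Σ_t [1,3]: t=1:−1/8640 t=2:+1/2304 t=3:−1/8640 = 7/34560
(3j)²=7/429 [(6 3 5; 0 0 0)], sign=-1
Σ_t [4,4]: t=4:+1/1935360 = 1/1935360
(3j)²=1/1001 [(6 3 5; 2 3 -5)], sign=+1
⇒ 4πI² = 7/429
I = (-1)√(7/429/(4π)) = -0.03603425

-0.036034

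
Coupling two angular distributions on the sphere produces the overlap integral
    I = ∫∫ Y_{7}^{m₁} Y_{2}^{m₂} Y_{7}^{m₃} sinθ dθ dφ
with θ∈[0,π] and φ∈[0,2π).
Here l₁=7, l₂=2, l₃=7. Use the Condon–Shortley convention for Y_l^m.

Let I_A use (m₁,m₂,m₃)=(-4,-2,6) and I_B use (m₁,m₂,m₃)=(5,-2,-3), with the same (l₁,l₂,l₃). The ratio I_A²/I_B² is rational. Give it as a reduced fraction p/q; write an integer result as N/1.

13/22

Shared (l₁,l₂,l₃)=(7,2,7): N and (l;000)² cancel in I_A²/I_B².
A: Δ = 2!·12!·2!/17! = 1/185640; Racah Σ t=0..0: t=0:+1/159667200 = 1/159667200; ⇒ 3j(7 2 7; -4 -2 6)² = 9/1190, sgn -1
B: Δ = 2!·12!·2!/17! = 1/185640; Racah Σ t=0..0: t=0:+1/29030400 = 1/29030400; ⇒ 3j(7 2 7; 5 -2 -3)² = 99/7735, sgn +1
I_A²/I_B² = (9/1190)/(99/7735) = 13/22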